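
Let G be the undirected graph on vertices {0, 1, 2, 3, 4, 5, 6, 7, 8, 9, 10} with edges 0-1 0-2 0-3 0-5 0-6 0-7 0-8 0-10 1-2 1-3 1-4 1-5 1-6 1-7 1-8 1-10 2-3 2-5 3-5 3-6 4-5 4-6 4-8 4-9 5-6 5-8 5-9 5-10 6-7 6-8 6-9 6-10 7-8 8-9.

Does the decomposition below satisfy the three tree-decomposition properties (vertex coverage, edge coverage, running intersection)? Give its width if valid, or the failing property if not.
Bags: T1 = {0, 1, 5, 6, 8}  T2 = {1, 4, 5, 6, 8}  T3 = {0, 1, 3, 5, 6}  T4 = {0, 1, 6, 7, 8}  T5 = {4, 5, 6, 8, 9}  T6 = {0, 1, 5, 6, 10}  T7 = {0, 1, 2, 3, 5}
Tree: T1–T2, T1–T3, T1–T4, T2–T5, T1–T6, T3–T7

Yes; width 4.

Checking the three conditions: (i) the bags cover all of {0, 1, 2, 3, 4, 5, 6, 7, 8, 9, 10}; (ii) for each edge, some bag contains both endpoints; (iii) the bags containing any fixed vertex form a subtree. All hold, so the decomposition is valid with width 5 − 1 = 4.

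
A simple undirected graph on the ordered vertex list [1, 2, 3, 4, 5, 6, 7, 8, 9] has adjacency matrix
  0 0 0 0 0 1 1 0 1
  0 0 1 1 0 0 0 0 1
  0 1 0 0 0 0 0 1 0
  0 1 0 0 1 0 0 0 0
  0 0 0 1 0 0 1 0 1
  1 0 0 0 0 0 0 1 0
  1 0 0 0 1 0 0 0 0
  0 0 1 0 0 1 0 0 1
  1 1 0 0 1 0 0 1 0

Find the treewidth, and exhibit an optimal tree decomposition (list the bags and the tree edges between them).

Treewidth 3.
One such decomposition:
Bags: B1 = {1, 4, 5, 7}  B2 = {1, 4, 5, 9}  B3 = {1, 2, 4, 9}  B4 = {1, 2, 6, 9}  B5 = {2, 6, 8, 9}  B6 = {2, 3, 6, 8}
Tree: B1–B2, B2–B3, B3–B4, B4–B5, B5–B6

The largest bag has 4 vertices, giving width 3; this decomposition certifies tw(G) ≤ 3. For the lower bound: the 4 vertex sets {4,5,7}, {1}, {9}, {2,3,6,8} are disjoint, each induces a connected subgraph, and every pair is joined by at least one edge of G. Contracting each set to a single vertex therefore yields K_{4} as a minor, and since treewidth is minor-monotone, tw(G) ≥ tw(K_{4}) = 3. Hence tw(G) = 3 exactly.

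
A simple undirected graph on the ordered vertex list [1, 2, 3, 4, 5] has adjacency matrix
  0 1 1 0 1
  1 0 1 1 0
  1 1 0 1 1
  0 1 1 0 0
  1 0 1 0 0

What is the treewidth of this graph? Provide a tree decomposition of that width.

Treewidth 2.
Bags: B1 = {1, 3, 5}  B2 = {1, 2, 3}  B3 = {2, 3, 4}
Tree: B1–B2, B2–B3

Each bag holds 3 vertices, so the decomposition has width 2, which upper-bounds the treewidth. Conversely, {1, 2, 3} is a clique of size 3, and the vertices of any clique must share a bag in every tree decomposition; so some bag has ≥ 3 vertices and tw(G) ≥ 2. Combining the bounds, tw(G) = 2.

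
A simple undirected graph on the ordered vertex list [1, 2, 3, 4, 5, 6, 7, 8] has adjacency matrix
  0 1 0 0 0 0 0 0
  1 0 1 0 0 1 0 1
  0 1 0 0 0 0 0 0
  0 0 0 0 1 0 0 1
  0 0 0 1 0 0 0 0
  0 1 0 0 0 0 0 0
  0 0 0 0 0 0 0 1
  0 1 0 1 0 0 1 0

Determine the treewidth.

1

A width-1 tree decomposition is:
Bags: B1 = {2, 8}  B2 = {1, 2}  B3 = {7, 8}  B4 = {2, 6}  B5 = {2, 3}  B6 = {4, 8}  B7 = {4, 5}
Tree: B1–B2, B1–B3, B1–B4, B4–B5, B1–B6, B6–B7
Every bag has size at most 2, so the width is 2 − 1 = 1 and tw(G) ≤ 1. Since G has at least one edge (e.g. 8–2), it is not an edgeless graph, so tw(G) ≥ 1. Combining the bounds, tw(G) = 1.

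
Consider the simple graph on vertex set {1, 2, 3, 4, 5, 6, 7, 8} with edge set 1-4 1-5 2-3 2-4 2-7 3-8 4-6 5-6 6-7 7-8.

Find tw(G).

2

A width-2 tree decomposition is:
Bags: B1 = {1, 5, 6}  B2 = {1, 4, 6}  B3 = {4, 6, 7}  B4 = {2, 4, 7}  B5 = {2, 7, 8}  B6 = {2, 3, 8}
Tree: B1–B2, B2–B3, B3–B4, B4–B5, B5–B6
Every bag has size at most 3, so the width is 3 − 1 = 2 and tw(G) ≤ 2. For the lower bound, G contains the cycle 5–1–4–6–5, so G is not a forest; only forests have treewidth ≤ 1, hence tw(G) ≥ 2. Therefore the treewidth is 2.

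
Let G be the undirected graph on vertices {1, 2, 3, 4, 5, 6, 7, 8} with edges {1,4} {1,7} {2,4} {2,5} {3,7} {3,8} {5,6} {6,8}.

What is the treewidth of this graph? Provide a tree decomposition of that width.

Treewidth 2.
Bags: B1 = {2, 5, 6}  B2 = {2, 6, 8}  B3 = {2, 3, 8}  B4 = {2, 3, 7}  B5 = {1, 2, 7}  B6 = {1, 2, 4}
Tree: B1–B2, B2–B3, B3–B4, B4–B5, B5–B6

The largest bag has 3 vertices, giving width 2; this decomposition certifies tw(G) ≤ 2. For the lower bound, G contains the cycle 2–5–6–8–3–7–1–4–2, so G is not a forest; only forests have treewidth ≤ 1, hence tw(G) ≥ 2. Therefore the treewidth is 2.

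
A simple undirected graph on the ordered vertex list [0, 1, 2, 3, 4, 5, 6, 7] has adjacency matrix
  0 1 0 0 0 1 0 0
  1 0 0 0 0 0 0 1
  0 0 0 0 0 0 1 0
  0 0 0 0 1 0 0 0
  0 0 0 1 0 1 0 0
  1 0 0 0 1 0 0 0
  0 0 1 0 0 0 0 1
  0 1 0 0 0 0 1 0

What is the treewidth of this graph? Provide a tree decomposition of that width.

Every bag has size at most 2, so the width is 2 − 1 = 1 and tw(G) ≤ 1. Any graph with an edge has treewidth ≥ 1, and G has the edge 2–6. The upper and lower bounds meet at 1, so that is the treewidth.

Treewidth 1.
One optimal decomposition is:
Bags: B1 = {2, 6}  B2 = {6, 7}  B3 = {1, 7}  B4 = {0, 1}  B5 = {0, 5}  B6 = {4, 5}  B7 = {3, 4}
Tree: B1–B2, B2–B3, B3–B4, B4–B5, B5–B6, B6–B7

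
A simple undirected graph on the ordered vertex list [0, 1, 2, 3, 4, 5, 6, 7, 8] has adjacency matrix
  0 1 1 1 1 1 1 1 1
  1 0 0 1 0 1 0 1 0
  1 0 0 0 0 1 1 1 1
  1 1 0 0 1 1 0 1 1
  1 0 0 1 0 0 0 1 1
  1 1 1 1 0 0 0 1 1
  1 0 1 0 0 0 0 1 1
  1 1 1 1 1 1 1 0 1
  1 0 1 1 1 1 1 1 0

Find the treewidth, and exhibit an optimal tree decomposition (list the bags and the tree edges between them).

The largest bag has 5 vertices, giving width 4; this decomposition certifies tw(G) ≤ 4. On the other hand G contains the 5-clique {0, 2, 5, 7, 8}. A clique must lie in a single bag of any decomposition, so no decomposition can have width below 4. Hence tw(G) = 4 exactly.

Treewidth 4.
One such decomposition:
Bags: B1 = {0, 2, 5, 7, 8}  B2 = {0, 3, 5, 7, 8}  B3 = {0, 3, 4, 7, 8}  B4 = {0, 1, 3, 5, 7}  B5 = {0, 2, 6, 7, 8}
Tree: B1–B2, B2–B3, B2–B4, B1–B5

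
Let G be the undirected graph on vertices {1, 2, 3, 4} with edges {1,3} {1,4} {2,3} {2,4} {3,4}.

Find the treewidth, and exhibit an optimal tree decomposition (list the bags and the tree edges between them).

Every bag has size at most 3, so the width is 3 − 1 = 2 and tw(G) ≤ 2. On the other hand G contains the 3-clique {1, 3, 4}. A clique must lie in a single bag of any decomposition, so no decomposition can have width below 2. Combining the bounds, tw(G) = 2.

Treewidth 2.
One such decomposition:
Bags: B1 = {2, 3, 4}  B2 = {1, 3, 4}
Tree: B1–B2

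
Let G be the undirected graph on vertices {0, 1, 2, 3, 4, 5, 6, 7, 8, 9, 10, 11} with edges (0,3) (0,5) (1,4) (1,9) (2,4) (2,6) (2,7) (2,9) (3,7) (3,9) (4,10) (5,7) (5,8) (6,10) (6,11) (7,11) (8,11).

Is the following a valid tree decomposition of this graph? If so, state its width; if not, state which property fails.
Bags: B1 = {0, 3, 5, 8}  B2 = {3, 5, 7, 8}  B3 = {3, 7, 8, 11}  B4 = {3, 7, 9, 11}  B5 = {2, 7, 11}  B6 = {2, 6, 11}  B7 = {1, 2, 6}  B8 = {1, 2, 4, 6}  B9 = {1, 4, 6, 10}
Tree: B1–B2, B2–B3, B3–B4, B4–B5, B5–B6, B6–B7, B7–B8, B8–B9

No — edge (9,2) lies in no bag.

A tree decomposition must satisfy three properties: every vertex lies in some bag; for every edge, both endpoints lie together in some bag; and for every vertex, the bags containing it form a connected subtree. Here edge (9,2) lies in no bag, so the decomposition is invalid.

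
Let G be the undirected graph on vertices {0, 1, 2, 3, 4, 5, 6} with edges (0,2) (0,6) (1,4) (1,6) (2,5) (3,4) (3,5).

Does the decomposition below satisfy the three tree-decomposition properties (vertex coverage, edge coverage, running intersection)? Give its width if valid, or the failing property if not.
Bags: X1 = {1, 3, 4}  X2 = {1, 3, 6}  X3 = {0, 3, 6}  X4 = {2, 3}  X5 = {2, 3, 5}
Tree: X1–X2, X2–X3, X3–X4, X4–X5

A tree decomposition must satisfy three properties: every vertex lies in some bag; for every edge, both endpoints lie together in some bag; and for every vertex, the bags containing it form a connected subtree. Here edge (0,2) lies in no bag, so the decomposition is invalid.

No — edge (0,2) lies in no bag.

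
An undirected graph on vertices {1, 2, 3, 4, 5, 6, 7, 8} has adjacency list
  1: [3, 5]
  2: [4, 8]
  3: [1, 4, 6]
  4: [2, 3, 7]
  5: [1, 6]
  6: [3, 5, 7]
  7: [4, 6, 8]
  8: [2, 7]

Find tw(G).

2

A width-2 tree decomposition is:
Bags: B1 = {1, 3, 5}  B2 = {3, 5, 6}  B3 = {3, 4, 6}  B4 = {4, 6, 7}  B5 = {2, 4, 7}  B6 = {2, 7, 8}
Tree: B1–B2, B2–B3, B3–B4, B4–B5, B5–B6
Each bag holds 3 vertices, so the decomposition has width 2, which upper-bounds the treewidth. The edges 1–5–6–3–1 form a cycle, so G is not a tree and its treewidth is at least 2. Combining the bounds, tw(G) = 2.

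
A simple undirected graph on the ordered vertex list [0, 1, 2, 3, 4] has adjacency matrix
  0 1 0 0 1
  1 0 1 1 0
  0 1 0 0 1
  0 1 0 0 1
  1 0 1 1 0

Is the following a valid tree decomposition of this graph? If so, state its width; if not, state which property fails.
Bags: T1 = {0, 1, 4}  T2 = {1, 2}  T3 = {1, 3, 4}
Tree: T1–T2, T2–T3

No — edge (4,2) lies in no bag.

A tree decomposition must satisfy three properties: every vertex lies in some bag; for every edge, both endpoints lie together in some bag; and for every vertex, the bags containing it form a connected subtree. Here edge (4,2) lies in no bag, so the decomposition is invalid.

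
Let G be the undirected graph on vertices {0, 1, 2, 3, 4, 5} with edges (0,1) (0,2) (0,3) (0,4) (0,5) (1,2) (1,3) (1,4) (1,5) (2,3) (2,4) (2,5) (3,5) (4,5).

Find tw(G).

A width-4 tree decomposition is:
Bags: B1 = {0, 1, 2, 4, 5}  B2 = {0, 1, 2, 3, 5}
Tree: B1–B2
The largest bag has 5 vertices, giving width 4; this decomposition certifies tw(G) ≤ 4. Conversely, {0, 1, 2, 3, 5} is a clique of size 5, and the vertices of any clique must share a bag in every tree decomposition; so some bag has ≥ 5 vertices and tw(G) ≥ 4. The upper and lower bounds meet at 4, so that is the treewidth.

4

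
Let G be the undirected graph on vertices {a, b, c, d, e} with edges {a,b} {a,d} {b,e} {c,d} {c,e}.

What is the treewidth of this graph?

2

A width-2 tree decomposition is:
Bags: B1 = {c, d, e}  B2 = {a, d, e}  B3 = {a, b, e}
Tree: B1–B2, B2–B3
The largest bag has 3 vertices, giving width 2; this decomposition certifies tw(G) ≤ 2. For the lower bound, G contains the cycle e–c–d–a–b–e, so G is not a forest; only forests have treewidth ≤ 1, hence tw(G) ≥ 2. The upper and lower bounds meet at 2, so that is the treewidth.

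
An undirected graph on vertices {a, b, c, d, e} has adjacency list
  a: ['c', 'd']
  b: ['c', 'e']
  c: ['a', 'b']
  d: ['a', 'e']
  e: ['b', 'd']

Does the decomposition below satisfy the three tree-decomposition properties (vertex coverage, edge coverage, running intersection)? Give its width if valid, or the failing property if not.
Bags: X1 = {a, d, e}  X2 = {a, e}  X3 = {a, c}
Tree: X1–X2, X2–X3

A tree decomposition must satisfy three properties: every vertex lies in some bag; for every edge, both endpoints lie together in some bag; and for every vertex, the bags containing it form a connected subtree. Here vertex b appears in no bag, so the decomposition is invalid.

No — vertex b appears in no bag.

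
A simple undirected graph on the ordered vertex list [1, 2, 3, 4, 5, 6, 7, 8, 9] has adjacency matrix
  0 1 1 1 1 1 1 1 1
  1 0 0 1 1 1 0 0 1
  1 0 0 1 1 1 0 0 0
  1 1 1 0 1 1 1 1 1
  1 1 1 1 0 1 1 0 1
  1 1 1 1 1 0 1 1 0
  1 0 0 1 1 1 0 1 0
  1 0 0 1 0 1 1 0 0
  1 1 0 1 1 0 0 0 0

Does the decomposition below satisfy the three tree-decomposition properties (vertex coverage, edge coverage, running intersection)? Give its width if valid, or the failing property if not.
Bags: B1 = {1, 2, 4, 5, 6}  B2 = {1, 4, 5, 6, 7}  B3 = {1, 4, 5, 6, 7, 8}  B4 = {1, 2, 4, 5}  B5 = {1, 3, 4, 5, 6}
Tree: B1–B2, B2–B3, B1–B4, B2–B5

No — vertex 9 appears in no bag.

A tree decomposition must satisfy three properties: every vertex lies in some bag; for every edge, both endpoints lie together in some bag; and for every vertex, the bags containing it form a connected subtree. Here vertex 9 appears in no bag, so the decomposition is invalid.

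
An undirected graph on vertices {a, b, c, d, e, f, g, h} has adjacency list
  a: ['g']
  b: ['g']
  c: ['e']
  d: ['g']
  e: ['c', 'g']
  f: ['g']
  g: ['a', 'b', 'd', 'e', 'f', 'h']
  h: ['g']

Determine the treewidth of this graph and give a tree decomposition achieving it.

Every bag has size at most 2, so the width is 2 − 1 = 1 and tw(G) ≤ 1. Since G has at least one edge (e.g. g–h), it is not an edgeless graph, so tw(G) ≥ 1. The upper and lower bounds meet at 1, so that is the treewidth.

Treewidth 1.
Bags: B1 = {g, h}  B2 = {f, g}  B3 = {d, g}  B4 = {b, g}  B5 = {e, g}  B6 = {c, e}  B7 = {a, g}
Tree: B1–B2, B2–B3, B2–B4, B2–B5, B5–B6, B2–B7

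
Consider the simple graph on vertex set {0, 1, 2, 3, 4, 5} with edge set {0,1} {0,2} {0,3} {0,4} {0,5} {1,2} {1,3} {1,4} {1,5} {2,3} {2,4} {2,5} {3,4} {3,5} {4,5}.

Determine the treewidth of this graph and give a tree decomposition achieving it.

Treewidth 5.
One optimal decomposition is:
Bags: B1 = {0, 1, 2, 3, 4, 5}
Tree: (single bag)

A single bag containing all 6 vertices is trivially a valid decomposition of width 5. On the other hand G contains the 6-clique {0, 1, 2, 3, 4, 5}. A clique must lie in a single bag of any decomposition, so no decomposition can have width below 5. The upper and lower bounds meet at 5, so that is the treewidth.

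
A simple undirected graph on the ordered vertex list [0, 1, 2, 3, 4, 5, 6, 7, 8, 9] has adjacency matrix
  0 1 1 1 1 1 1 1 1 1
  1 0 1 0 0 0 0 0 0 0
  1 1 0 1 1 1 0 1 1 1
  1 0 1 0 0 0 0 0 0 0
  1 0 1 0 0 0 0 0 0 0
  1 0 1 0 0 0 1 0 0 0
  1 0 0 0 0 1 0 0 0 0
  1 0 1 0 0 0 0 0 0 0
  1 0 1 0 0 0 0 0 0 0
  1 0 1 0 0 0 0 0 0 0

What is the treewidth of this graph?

2

A width-2 tree decomposition is:
Bags: B1 = {0, 2, 8}  B2 = {0, 1, 2}  B3 = {0, 2, 5}  B4 = {0, 2, 3}  B5 = {0, 5, 6}  B6 = {0, 2, 7}  B7 = {0, 2, 9}  B8 = {0, 2, 4}
Tree: B1–B2, B2–B3, B1–B4, B3–B5, B1–B6, B3–B7, B3–B8
Each bag holds 3 vertices, so the decomposition has width 2, which upper-bounds the treewidth. For the lower bound, the 3 vertices {0, 1, 2} are pairwise adjacent, and any tree decomposition puts a clique entirely inside one bag — forcing width ≥ 2. The upper and lower bounds meet at 2, so that is the treewidth.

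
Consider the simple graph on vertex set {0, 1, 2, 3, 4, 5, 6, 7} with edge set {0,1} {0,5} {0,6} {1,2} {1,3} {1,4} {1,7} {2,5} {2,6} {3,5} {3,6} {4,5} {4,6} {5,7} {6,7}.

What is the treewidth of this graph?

A width-3 tree decomposition is:
Bags: B1 = {1, 5, 6, 7}  B2 = {0, 1, 5, 6}  B3 = {1, 3, 5, 6}  B4 = {1, 4, 5, 6}  B5 = {1, 2, 5, 6}
Tree: B1–B2, B2–B3, B3–B4, B4–B5
The largest bag has 4 vertices, giving width 3; this decomposition certifies tw(G) ≤ 3. For the lower bound: the 4 vertex sets {1,7}, {0,6}, {5}, {3} are disjoint, each induces a connected subgraph, and every pair is joined by at least one edge of G. Contracting each set to a single vertex therefore yields K_{4} as a minor, and since treewidth is minor-monotone, tw(G) ≥ tw(K_{4}) = 3. Hence tw(G) = 3 exactly.

3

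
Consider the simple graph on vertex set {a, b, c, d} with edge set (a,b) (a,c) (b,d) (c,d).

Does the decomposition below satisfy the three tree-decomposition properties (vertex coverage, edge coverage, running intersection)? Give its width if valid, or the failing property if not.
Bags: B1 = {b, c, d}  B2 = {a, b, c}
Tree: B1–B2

Yes; width 2.

Every vertex of G appears in some bag (union = {a, b, c, d}); every edge is covered by a bag; and for each vertex v the set of bags containing v is connected in the bag tree. The decomposition is therefore valid. The largest bag has 3 vertices, so the width is 2.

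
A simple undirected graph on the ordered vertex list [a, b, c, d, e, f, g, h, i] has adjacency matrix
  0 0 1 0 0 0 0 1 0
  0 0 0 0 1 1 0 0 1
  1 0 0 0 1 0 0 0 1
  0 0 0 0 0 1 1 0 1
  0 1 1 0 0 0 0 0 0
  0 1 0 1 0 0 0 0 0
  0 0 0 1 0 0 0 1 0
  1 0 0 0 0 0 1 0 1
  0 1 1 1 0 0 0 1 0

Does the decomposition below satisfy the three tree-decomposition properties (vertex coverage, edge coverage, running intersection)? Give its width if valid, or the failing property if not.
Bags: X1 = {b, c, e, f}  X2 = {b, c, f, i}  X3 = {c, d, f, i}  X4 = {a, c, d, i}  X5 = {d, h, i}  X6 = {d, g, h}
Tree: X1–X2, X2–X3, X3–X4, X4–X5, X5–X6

No — edge (a,h) lies in no bag.

A tree decomposition must satisfy three properties: every vertex lies in some bag; for every edge, both endpoints lie together in some bag; and for every vertex, the bags containing it form a connected subtree. Here edge (a,h) lies in no bag, so the decomposition is invalid.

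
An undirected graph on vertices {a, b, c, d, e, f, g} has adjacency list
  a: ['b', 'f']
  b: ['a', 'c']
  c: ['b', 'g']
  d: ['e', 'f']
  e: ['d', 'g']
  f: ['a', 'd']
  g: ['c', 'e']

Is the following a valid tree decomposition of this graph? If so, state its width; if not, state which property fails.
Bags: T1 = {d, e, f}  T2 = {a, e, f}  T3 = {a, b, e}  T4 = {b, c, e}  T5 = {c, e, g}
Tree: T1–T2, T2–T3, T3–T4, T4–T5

Yes; width 2.

Every vertex of G appears in some bag (union = {a, b, c, d, e, f, g}); every edge is covered by a bag; and for each vertex v the set of bags containing v is connected in the bag tree. The decomposition is therefore valid. The largest bag has 3 vertices, so the width is 2.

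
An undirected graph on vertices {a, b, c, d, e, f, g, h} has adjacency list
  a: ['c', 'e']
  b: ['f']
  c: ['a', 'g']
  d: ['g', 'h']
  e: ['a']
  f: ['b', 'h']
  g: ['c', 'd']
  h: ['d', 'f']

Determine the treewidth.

A width-1 tree decomposition is:
Bags: B1 = {a, e}  B2 = {a, c}  B3 = {c, g}  B4 = {d, g}  B5 = {d, h}  B6 = {f, h}  B7 = {b, f}
Tree: B1–B2, B2–B3, B3–B4, B4–B5, B5–B6, B6–B7
Each bag holds 2 vertices, so the decomposition has width 1, which upper-bounds the treewidth. G has an edge, so its treewidth is at least 1. Combining the bounds, tw(G) = 1.

1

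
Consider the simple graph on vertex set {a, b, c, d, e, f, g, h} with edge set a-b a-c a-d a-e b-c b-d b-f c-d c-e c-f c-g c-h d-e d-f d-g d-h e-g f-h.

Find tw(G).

3

A width-3 tree decomposition is:
Bags: B1 = {a, b, c, d}  B2 = {a, c, d, e}  B3 = {b, c, d, f}  B4 = {c, d, e, g}  B5 = {c, d, f, h}
Tree: B1–B2, B1–B3, B2–B4, B3–B5
The largest bag has 4 vertices, giving width 3; this decomposition certifies tw(G) ≤ 3. Conversely, {c, d, e, g} is a clique of size 4, and the vertices of any clique must share a bag in every tree decomposition; so some bag has ≥ 4 vertices and tw(G) ≥ 3. Combining the bounds, tw(G) = 3.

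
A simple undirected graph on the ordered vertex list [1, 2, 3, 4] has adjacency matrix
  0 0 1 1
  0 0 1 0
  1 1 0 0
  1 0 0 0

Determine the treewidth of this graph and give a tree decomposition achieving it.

Treewidth 1.
One optimal decomposition is:
Bags: B1 = {1, 4}  B2 = {1, 3}  B3 = {2, 3}
Tree: B1–B2, B2–B3

Each bag holds 2 vertices, so the decomposition has width 1, which upper-bounds the treewidth. Any graph with an edge has treewidth ≥ 1, and G has the edge 4–1. Therefore the treewidth is 1.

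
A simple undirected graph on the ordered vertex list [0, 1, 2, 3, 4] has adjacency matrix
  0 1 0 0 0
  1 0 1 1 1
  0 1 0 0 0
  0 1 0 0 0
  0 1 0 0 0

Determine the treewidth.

1

A width-1 tree decomposition is:
Bags: B1 = {1, 4}  B2 = {1, 2}  B3 = {1, 3}  B4 = {0, 1}
Tree: B1–B2, B2–B3, B1–B4
Each bag holds 2 vertices, so the decomposition has width 1, which upper-bounds the treewidth. Since G has at least one edge (e.g. 4–1), it is not an edgeless graph, so tw(G) ≥ 1. Hence tw(G) = 1 exactly.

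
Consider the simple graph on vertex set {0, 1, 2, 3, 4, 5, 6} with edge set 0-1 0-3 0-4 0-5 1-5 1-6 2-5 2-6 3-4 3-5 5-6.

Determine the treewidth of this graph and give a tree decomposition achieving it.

Treewidth 2.
Bags: B1 = {1, 5, 6}  B2 = {2, 5, 6}  B3 = {0, 1, 5}  B4 = {0, 3, 5}  B5 = {0, 3, 4}
Tree: B1–B2, B1–B3, B3–B4, B4–B5

Each bag holds 3 vertices, so the decomposition has width 2, which upper-bounds the treewidth. On the other hand G contains the 3-clique {0, 3, 4}. A clique must lie in a single bag of any decomposition, so no decomposition can have width below 2. Therefore the treewidth is 2.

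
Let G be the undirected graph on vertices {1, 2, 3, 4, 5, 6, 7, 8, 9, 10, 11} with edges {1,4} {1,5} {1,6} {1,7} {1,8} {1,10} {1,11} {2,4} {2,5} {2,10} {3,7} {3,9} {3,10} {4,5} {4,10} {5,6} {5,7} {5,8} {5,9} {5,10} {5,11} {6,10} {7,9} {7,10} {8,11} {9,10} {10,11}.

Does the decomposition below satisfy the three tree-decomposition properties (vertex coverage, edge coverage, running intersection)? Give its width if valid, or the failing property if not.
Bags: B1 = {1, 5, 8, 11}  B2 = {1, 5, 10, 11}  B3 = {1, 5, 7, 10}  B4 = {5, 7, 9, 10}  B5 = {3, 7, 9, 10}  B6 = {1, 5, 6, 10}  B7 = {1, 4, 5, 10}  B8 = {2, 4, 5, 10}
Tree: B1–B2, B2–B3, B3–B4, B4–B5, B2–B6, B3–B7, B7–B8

Checking the three conditions: (i) the bags cover all of {1, 2, 3, 4, 5, 6, 7, 8, 9, 10, 11}; (ii) for each edge, some bag contains both endpoints; (iii) the bags containing any fixed vertex form a subtree. All hold, so the decomposition is valid with width 4 − 1 = 3.

Yes; width 3.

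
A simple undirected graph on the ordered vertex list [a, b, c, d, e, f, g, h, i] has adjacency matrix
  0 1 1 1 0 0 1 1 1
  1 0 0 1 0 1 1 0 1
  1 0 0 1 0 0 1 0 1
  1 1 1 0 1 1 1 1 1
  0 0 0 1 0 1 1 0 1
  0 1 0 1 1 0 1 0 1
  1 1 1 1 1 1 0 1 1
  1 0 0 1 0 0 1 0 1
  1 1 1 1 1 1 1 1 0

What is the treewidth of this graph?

4

A width-4 tree decomposition is:
Bags: B1 = {a, b, d, g, i}  B2 = {b, d, f, g, i}  B3 = {d, e, f, g, i}  B4 = {a, d, g, h, i}  B5 = {a, c, d, g, i}
Tree: B1–B2, B2–B3, B1–B4, B1–B5
The largest bag has 5 vertices, giving width 4; this decomposition certifies tw(G) ≤ 4. Conversely, {a, d, g, h, i} is a clique of size 5, and the vertices of any clique must share a bag in every tree decomposition; so some bag has ≥ 5 vertices and tw(G) ≥ 4. Therefore the treewidth is 4.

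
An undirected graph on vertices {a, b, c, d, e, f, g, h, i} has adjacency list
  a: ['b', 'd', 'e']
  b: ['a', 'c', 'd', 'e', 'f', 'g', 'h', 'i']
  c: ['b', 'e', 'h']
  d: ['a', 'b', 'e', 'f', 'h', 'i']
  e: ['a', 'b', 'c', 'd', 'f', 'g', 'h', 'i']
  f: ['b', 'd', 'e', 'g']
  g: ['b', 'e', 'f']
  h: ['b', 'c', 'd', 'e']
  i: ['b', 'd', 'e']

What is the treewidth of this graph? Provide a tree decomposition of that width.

Every bag has size at most 4, so the width is 4 − 1 = 3 and tw(G) ≤ 3. On the other hand G contains the 4-clique {b, d, e, h}. A clique must lie in a single bag of any decomposition, so no decomposition can have width below 3. The upper and lower bounds meet at 3, so that is the treewidth.

Treewidth 3.
Bags: B1 = {b, c, e, h}  B2 = {b, d, e, h}  B3 = {a, b, d, e}  B4 = {b, d, e, f}  B5 = {b, d, e, i}  B6 = {b, e, f, g}
Tree: B1–B2, B2–B3, B3–B4, B2–B5, B4–B6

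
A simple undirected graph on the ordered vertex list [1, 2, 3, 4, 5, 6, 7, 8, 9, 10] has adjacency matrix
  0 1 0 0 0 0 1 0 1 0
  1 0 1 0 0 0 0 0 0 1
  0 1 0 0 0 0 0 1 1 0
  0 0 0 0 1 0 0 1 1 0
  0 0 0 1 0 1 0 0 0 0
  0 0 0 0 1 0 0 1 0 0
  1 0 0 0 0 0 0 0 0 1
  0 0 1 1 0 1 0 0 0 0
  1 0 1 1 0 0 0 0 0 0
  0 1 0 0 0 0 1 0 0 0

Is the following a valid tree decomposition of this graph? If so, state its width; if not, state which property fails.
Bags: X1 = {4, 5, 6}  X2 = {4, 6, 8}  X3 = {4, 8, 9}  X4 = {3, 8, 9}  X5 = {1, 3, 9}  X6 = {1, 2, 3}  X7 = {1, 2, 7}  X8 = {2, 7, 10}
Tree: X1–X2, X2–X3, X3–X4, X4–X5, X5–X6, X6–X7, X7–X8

Checking the three conditions: (i) the bags cover all of {1, 2, 3, 4, 5, 6, 7, 8, 9, 10}; (ii) for each edge, some bag contains both endpoints; (iii) the bags containing any fixed vertex form a subtree. All hold, so the decomposition is valid with width 3 − 1 = 2.

Yes; width 2.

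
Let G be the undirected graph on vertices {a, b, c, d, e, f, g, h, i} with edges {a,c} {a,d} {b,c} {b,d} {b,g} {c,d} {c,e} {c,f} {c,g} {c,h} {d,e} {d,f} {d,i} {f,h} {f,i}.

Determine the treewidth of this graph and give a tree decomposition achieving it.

Every bag has size at most 3, so the width is 3 − 1 = 2 and tw(G) ≤ 2. Conversely, {c, d, e} is a clique of size 3, and the vertices of any clique must share a bag in every tree decomposition; so some bag has ≥ 3 vertices and tw(G) ≥ 2. The upper and lower bounds meet at 2, so that is the treewidth.

Treewidth 2.
One such decomposition:
Bags: B1 = {c, d, f}  B2 = {b, c, d}  B3 = {d, f, i}  B4 = {b, c, g}  B5 = {c, f, h}  B6 = {c, d, e}  B7 = {a, c, d}
Tree: B1–B2, B1–B3, B2–B4, B1–B5, B2–B6, B2–B7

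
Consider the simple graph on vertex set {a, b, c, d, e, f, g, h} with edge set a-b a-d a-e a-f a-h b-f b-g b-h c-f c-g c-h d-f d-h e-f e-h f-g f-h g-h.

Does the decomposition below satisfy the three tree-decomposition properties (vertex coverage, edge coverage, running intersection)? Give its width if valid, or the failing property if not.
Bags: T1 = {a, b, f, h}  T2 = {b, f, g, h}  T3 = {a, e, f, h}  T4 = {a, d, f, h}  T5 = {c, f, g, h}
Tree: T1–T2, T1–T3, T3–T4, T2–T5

Every vertex of G appears in some bag (union = {a, b, c, d, e, f, g, h}); every edge is covered by a bag; and for each vertex v the set of bags containing v is connected in the bag tree. The decomposition is therefore valid. The largest bag has 4 vertices, so the width is 3.

Yes; width 3.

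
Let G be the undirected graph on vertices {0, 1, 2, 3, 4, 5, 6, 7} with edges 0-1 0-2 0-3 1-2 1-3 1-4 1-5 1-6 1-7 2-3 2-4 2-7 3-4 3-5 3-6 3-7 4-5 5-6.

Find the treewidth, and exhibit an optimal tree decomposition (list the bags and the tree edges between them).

The largest bag has 4 vertices, giving width 3; this decomposition certifies tw(G) ≤ 3. Conversely, {0, 1, 2, 3} is a clique of size 4, and the vertices of any clique must share a bag in every tree decomposition; so some bag has ≥ 4 vertices and tw(G) ≥ 3. Hence tw(G) = 3 exactly.

Treewidth 3.
One optimal decomposition is:
Bags: B1 = {1, 2, 3, 4}  B2 = {0, 1, 2, 3}  B3 = {1, 3, 4, 5}  B4 = {1, 3, 5, 6}  B5 = {1, 2, 3, 7}
Tree: B1–B2, B1–B3, B3–B4, B1–B5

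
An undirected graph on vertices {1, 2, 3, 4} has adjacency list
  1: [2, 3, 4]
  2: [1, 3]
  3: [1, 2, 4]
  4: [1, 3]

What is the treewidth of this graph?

A width-2 tree decomposition is:
Bags: B1 = {1, 3, 4}  B2 = {1, 2, 3}
Tree: B1–B2
The largest bag has 3 vertices, giving width 2; this decomposition certifies tw(G) ≤ 2. Conversely, {1, 2, 3} is a clique of size 3, and the vertices of any clique must share a bag in every tree decomposition; so some bag has ≥ 3 vertices and tw(G) ≥ 2. The upper and lower bounds meet at 2, so that is the treewidth.

2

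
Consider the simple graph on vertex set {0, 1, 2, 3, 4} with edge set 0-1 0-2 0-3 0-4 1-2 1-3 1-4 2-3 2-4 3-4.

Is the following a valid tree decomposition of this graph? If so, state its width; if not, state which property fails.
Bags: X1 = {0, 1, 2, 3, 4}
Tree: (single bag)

Yes; width 4.

Checking the three conditions: (i) the bags cover all of {0, 1, 2, 3, 4}; (ii) for each edge, some bag contains both endpoints; (iii) the bags containing any fixed vertex form a subtree. All hold, so the decomposition is valid with width 5 − 1 = 4.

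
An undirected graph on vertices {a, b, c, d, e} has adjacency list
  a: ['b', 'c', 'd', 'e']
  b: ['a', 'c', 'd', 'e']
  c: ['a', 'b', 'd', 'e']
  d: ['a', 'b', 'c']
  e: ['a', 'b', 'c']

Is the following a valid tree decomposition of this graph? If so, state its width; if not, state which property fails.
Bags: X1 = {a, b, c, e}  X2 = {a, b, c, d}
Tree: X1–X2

Checking the three conditions: (i) the bags cover all of {a, b, c, d, e}; (ii) for each edge, some bag contains both endpoints; (iii) the bags containing any fixed vertex form a subtree. All hold, so the decomposition is valid with width 4 − 1 = 3.

Yes; width 3.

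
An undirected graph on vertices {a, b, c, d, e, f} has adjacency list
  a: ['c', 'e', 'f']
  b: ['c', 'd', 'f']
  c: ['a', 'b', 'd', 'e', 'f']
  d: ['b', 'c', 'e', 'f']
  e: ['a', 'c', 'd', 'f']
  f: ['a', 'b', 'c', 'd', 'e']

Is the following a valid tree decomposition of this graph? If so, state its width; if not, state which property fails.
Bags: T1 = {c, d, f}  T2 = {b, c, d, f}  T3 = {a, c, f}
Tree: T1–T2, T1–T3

No — vertex e appears in no bag.

A tree decomposition must satisfy three properties: every vertex lies in some bag; for every edge, both endpoints lie together in some bag; and for every vertex, the bags containing it form a connected subtree. Here vertex e appears in no bag, so the decomposition is invalid.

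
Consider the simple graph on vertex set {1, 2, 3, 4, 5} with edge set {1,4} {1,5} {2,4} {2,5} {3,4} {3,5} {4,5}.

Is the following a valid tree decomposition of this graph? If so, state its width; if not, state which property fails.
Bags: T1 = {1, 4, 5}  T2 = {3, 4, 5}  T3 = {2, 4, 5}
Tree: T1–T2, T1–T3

Yes; width 2.

Every vertex of G appears in some bag (union = {1, 2, 3, 4, 5}); every edge is covered by a bag; and for each vertex v the set of bags containing v is connected in the bag tree. The decomposition is therefore valid. The largest bag has 3 vertices, so the width is 2.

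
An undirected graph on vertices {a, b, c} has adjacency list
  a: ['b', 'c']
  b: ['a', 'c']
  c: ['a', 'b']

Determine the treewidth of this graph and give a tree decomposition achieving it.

With just one bag of size 3, the width is 3 − 1 = 2, so tw(G) ≤ 2. Conversely, {a, b, c} is a clique of size 3, and the vertices of any clique must share a bag in every tree decomposition; so some bag has ≥ 3 vertices and tw(G) ≥ 2. The upper and lower bounds meet at 2, so that is the treewidth.

Treewidth 2.
One such decomposition:
Bags: B1 = {a, b, c}
Tree: (single bag)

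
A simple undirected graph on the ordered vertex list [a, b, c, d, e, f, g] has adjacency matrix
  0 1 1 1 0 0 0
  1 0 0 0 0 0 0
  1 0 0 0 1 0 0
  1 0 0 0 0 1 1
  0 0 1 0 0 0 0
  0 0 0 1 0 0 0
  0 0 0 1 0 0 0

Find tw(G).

A width-1 tree decomposition is:
Bags: B1 = {a, c}  B2 = {c, e}  B3 = {a, d}  B4 = {d, g}  B5 = {d, f}  B6 = {a, b}
Tree: B1–B2, B1–B3, B3–B4, B4–B5, B1–B6
Every bag has size at most 2, so the width is 2 − 1 = 1 and tw(G) ≤ 1. Any graph with an edge has treewidth ≥ 1, and G has the edge a–c. Hence tw(G) = 1 exactly.

1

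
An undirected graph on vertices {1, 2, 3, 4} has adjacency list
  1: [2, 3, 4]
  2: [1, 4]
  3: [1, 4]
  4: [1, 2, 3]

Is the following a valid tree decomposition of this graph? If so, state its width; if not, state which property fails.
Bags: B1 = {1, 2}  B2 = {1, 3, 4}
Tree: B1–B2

A tree decomposition must satisfy three properties: every vertex lies in some bag; for every edge, both endpoints lie together in some bag; and for every vertex, the bags containing it form a connected subtree. Here edge (4,2) lies in no bag, so the decomposition is invalid.

No — edge (4,2) lies in no bag.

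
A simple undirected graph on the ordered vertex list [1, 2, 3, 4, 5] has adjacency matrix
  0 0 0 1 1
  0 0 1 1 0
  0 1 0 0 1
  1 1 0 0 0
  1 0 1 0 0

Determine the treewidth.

A width-2 tree decomposition is:
Bags: B1 = {1, 3, 5}  B2 = {1, 3, 4}  B3 = {2, 3, 4}
Tree: B1–B2, B2–B3
The largest bag has 3 vertices, giving width 2; this decomposition certifies tw(G) ≤ 2. Since 3–5–1–4–2–3 is a cycle in G, G is not acyclic. Forests are exactly the graphs of treewidth ≤ 1, so tw(G) ≥ 2. Combining the bounds, tw(G) = 2.

2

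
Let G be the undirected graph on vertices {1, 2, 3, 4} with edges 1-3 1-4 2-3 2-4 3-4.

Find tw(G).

2

A width-2 tree decomposition is:
Bags: B1 = {1, 3, 4}  B2 = {2, 3, 4}
Tree: B1–B2
Every bag has size at most 3, so the width is 3 − 1 = 2 and tw(G) ≤ 2. On the other hand G contains the 3-clique {1, 3, 4}. A clique must lie in a single bag of any decomposition, so no decomposition can have width below 2. Therefore the treewidth is 2.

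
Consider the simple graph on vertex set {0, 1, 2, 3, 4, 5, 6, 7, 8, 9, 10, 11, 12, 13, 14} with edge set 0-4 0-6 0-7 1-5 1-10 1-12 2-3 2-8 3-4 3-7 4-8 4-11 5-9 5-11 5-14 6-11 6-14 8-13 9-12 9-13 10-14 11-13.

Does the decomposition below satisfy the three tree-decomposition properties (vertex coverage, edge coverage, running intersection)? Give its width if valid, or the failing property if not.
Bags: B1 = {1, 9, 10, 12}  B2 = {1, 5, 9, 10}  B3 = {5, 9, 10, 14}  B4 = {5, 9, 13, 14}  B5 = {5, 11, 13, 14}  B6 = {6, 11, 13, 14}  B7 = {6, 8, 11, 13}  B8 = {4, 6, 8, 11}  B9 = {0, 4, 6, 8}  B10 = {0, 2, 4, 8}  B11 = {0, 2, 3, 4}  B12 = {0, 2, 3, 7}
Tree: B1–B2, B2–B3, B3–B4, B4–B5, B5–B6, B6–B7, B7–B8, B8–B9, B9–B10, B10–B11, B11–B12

Yes; width 3.

Checking the three conditions: (i) the bags cover all of {0, 1, 2, 3, 4, 5, 6, 7, 8, 9, 10, 11, 12, 13, 14}; (ii) for each edge, some bag contains both endpoints; (iii) the bags containing any fixed vertex form a subtree. All hold, so the decomposition is valid with width 4 − 1 = 3.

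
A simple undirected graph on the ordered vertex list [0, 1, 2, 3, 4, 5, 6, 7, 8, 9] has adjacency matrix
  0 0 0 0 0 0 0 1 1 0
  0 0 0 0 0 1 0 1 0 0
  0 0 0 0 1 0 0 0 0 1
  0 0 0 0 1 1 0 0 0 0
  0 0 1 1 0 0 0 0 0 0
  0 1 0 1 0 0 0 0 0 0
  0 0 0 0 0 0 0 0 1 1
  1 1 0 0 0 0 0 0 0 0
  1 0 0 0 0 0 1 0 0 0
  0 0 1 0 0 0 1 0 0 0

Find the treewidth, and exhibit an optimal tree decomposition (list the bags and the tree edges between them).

Every bag has size at most 3, so the width is 3 − 1 = 2 and tw(G) ≤ 2. Since 0–8–6–9–2–4–3–5–1–7–0 is a cycle in G, G is not acyclic. Forests are exactly the graphs of treewidth ≤ 1, so tw(G) ≥ 2. Therefore the treewidth is 2.

Treewidth 2.
One such decomposition:
Bags: B1 = {0, 6, 8}  B2 = {0, 6, 9}  B3 = {0, 2, 9}  B4 = {0, 2, 4}  B5 = {0, 3, 4}  B6 = {0, 3, 5}  B7 = {0, 1, 5}  B8 = {0, 1, 7}
Tree: B1–B2, B2–B3, B3–B4, B4–B5, B5–B6, B6–B7, B7–B8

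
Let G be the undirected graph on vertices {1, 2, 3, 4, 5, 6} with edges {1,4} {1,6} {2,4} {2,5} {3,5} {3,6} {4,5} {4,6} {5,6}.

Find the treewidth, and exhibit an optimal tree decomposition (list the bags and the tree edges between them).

Treewidth 2.
One such decomposition:
Bags: B1 = {4, 5, 6}  B2 = {3, 5, 6}  B3 = {1, 4, 6}  B4 = {2, 4, 5}
Tree: B1–B2, B1–B3, B1–B4

The largest bag has 3 vertices, giving width 2; this decomposition certifies tw(G) ≤ 2. Conversely, {3, 5, 6} is a clique of size 3, and the vertices of any clique must share a bag in every tree decomposition; so some bag has ≥ 3 vertices and tw(G) ≥ 2. Therefore the treewidth is 2.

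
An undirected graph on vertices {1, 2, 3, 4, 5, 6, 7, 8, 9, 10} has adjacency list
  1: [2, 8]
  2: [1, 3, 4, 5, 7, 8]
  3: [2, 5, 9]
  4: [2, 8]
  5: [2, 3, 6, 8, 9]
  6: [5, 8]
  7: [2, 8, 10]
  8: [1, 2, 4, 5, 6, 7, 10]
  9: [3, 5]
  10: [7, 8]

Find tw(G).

2

A width-2 tree decomposition is:
Bags: B1 = {2, 7, 8}  B2 = {1, 2, 8}  B3 = {2, 5, 8}  B4 = {5, 6, 8}  B5 = {2, 3, 5}  B6 = {3, 5, 9}  B7 = {7, 8, 10}  B8 = {2, 4, 8}
Tree: B1–B2, B1–B3, B3–B4, B3–B5, B5–B6, B1–B7, B1–B8
Each bag holds 3 vertices, so the decomposition has width 2, which upper-bounds the treewidth. On the other hand G contains the 3-clique {1, 2, 8}. A clique must lie in a single bag of any decomposition, so no decomposition can have width below 2. The upper and lower bounds meet at 2, so that is the treewidth.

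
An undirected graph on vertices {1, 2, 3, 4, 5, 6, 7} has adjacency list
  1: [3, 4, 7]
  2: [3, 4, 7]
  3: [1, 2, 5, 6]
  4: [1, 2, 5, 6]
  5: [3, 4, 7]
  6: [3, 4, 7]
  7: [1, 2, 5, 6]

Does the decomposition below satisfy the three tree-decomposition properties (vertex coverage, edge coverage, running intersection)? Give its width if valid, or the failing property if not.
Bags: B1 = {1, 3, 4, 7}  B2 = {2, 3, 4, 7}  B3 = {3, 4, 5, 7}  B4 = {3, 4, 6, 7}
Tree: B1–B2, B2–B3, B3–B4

Checking the three conditions: (i) the bags cover all of {1, 2, 3, 4, 5, 6, 7}; (ii) for each edge, some bag contains both endpoints; (iii) the bags containing any fixed vertex form a subtree. All hold, so the decomposition is valid with width 4 − 1 = 3.

Yes; width 3.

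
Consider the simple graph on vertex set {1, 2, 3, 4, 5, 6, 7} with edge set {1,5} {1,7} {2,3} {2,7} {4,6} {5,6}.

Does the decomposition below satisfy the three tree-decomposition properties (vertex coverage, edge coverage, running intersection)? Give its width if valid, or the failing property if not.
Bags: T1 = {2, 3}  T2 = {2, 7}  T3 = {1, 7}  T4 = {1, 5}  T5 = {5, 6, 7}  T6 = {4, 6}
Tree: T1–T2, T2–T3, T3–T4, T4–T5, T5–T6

No — bags containing vertex 7 are not connected in the tree.

A tree decomposition must satisfy three properties: every vertex lies in some bag; for every edge, both endpoints lie together in some bag; and for every vertex, the bags containing it form a connected subtree. Here bags containing vertex 7 are not connected in the tree, so the decomposition is invalid.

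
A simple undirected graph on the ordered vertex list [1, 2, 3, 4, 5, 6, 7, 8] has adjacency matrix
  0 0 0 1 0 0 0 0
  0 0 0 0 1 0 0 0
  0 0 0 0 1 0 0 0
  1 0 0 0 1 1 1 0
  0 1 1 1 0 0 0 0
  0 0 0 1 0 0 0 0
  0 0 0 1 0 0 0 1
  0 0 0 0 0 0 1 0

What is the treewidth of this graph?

1

A width-1 tree decomposition is:
Bags: B1 = {3, 5}  B2 = {4, 5}  B3 = {1, 4}  B4 = {4, 7}  B5 = {4, 6}  B6 = {7, 8}  B7 = {2, 5}
Tree: B1–B2, B2–B3, B2–B4, B3–B5, B4–B6, B1–B7
The largest bag has 2 vertices, giving width 1; this decomposition certifies tw(G) ≤ 1. G has an edge, so its treewidth is at least 1. Hence tw(G) = 1 exactly.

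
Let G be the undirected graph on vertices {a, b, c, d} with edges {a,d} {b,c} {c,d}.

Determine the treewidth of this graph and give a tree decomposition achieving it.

Every bag has size at most 2, so the width is 2 − 1 = 1 and tw(G) ≤ 1. Any graph with an edge has treewidth ≥ 1, and G has the edge a–d. Hence tw(G) = 1 exactly.

Treewidth 1.
One optimal decomposition is:
Bags: B1 = {a, d}  B2 = {c, d}  B3 = {b, c}
Tree: B1–B2, B2–B3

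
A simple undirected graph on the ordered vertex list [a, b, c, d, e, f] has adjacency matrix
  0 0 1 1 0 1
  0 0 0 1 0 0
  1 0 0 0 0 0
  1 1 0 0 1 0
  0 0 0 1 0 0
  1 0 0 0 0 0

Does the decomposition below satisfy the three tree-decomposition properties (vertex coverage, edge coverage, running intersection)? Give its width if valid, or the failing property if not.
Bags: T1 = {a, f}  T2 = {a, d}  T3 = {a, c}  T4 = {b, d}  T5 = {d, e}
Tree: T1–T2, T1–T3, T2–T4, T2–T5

Yes; width 1.

Vertex coverage: the bags together contain {a, b, c, d, e, f}, the full vertex set. Edge coverage: each edge of G has both endpoints in at least one bag. Running intersection: for every vertex, the bags containing it form a connected subtree. All three properties hold, so this is a valid tree decomposition of width max|bag| − 1 = 1, and hence tw(G) ≤ 1.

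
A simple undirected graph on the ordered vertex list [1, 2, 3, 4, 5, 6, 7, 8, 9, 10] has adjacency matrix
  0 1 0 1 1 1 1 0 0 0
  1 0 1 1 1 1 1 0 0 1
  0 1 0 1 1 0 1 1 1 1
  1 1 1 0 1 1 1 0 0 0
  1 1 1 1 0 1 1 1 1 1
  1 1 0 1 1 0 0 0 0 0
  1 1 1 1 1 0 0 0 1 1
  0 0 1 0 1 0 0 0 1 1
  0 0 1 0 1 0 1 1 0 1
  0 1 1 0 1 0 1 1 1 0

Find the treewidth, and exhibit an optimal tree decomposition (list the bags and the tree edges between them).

Treewidth 4.
One such decomposition:
Bags: B1 = {3, 5, 7, 9, 10}  B2 = {2, 3, 5, 7, 10}  B3 = {2, 3, 4, 5, 7}  B4 = {3, 5, 8, 9, 10}  B5 = {1, 2, 4, 5, 7}  B6 = {1, 2, 4, 5, 6}
Tree: B1–B2, B2–B3, B1–B4, B3–B5, B5–B6

Every bag has size at most 5, so the width is 5 − 1 = 4 and tw(G) ≤ 4. On the other hand G contains the 5-clique {3, 5, 8, 9, 10}. A clique must lie in a single bag of any decomposition, so no decomposition can have width below 4. Therefore the treewidth is 4.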